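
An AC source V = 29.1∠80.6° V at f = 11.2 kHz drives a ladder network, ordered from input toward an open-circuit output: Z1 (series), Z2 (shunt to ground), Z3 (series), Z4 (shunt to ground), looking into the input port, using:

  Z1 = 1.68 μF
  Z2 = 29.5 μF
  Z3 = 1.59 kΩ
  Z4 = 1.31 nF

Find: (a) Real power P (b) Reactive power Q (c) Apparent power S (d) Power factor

Step 1 — Angular frequency: ω = 2π·f = 2π·1.12e+04 = 7.037e+04 rad/s.
Step 2 — Component impedances:
  Z1: Z = 1/(jωC) = -j/(ω·C) = 0 - j8.458 Ω
  Z2: Z = 1/(jωC) = -j/(ω·C) = 0 - j0.4817 Ω
  Z3: Z = R = 1590 Ω
  Z4: Z = 1/(jωC) = -j/(ω·C) = 0 - j1.085e+04 Ω
Step 3 — Ladder network (open output): work backward from the far end, alternating series and parallel combinations. Z_in = 3.069e-06 - j8.94 Ω = 8.94∠-90.0° Ω.
Step 4 — Source phasor: V = 29.1∠80.6° V = 4.753 + j28.71 V.
Step 5 — Current: I = V / Z = -3.211 + j0.5316 A = 3.255∠170.6° A.
Step 6 — Complex power: S = V·I* = 3.252e-05 - j94.72 VA.
Step 7 — Real power: P = Re(S) = 3.252e-05 W.
Step 8 — Reactive power: Q = Im(S) = -94.72 VAR.
Step 9 — Apparent power: |S| = 94.72 VA.
Step 10 — Power factor: PF = P/|S| = 3.433e-07 (leading).

(a) P = 3.252e-05 W  (b) Q = -94.72 VAR  (c) S = 94.72 VA  (d) PF = 3.433e-07 (leading)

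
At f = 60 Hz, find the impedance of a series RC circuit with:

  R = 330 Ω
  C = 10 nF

Step 1 — Angular frequency: ω = 2π·f = 2π·60 = 377 rad/s.
Step 2 — Component impedances:
  R: Z = R = 330 Ω
  C: Z = 1/(jωC) = -j/(ω·C) = 0 - j2.653e+05 Ω
Step 3 — Series combination: Z_total = R + C = 330 - j2.653e+05 Ω = 2.653e+05∠-89.9° Ω.

Z = 330 - j2.653e+05 Ω = 2.653e+05∠-89.9° Ω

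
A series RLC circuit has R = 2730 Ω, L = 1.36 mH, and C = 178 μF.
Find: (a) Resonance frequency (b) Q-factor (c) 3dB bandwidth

Step 1 — Resonance: ω₀ = 1/√(LC) = 1/√(0.00136·0.000178) = 2032 rad/s.
Step 2 — f₀ = ω₀/(2π) = 323.5 Hz.
Step 3 — Series Q: Q = ω₀L/R = 2032·0.00136/2730 = 0.001013.
Step 4 — Bandwidth: Δω = ω₀/Q = 2.007e+06 rad/s; BW = Δω/(2π) = 3.195e+05 Hz.

(a) f₀ = 323.5 Hz  (b) Q = 0.001013  (c) BW = 3.195e+05 Hz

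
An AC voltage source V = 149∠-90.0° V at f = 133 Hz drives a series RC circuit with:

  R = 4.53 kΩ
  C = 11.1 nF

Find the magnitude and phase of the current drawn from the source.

Step 1 — Angular frequency: ω = 2π·f = 2π·133 = 835.7 rad/s.
Step 2 — Component impedances:
  R: Z = R = 4530 Ω
  C: Z = 1/(jωC) = -j/(ω·C) = 0 - j1.078e+05 Ω
Step 3 — Series combination: Z_total = R + C = 4530 - j1.078e+05 Ω = 1.079e+05∠-87.6° Ω.
Step 4 — Source phasor: V = 149∠-90.0° V = 0 - j149 V.
Step 5 — Ohm's law: I = V / Z_total = (0 - j149) / (4530 - j1.078e+05) = 0.00138 - j5.797e-05 A.
Step 6 — Convert to polar: |I| = 0.001381 A, ∠I = -2.4°.

I = 0.001381∠-2.4° A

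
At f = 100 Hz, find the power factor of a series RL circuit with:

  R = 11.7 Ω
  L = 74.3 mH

Step 1 — Angular frequency: ω = 2π·f = 2π·100 = 628.3 rad/s.
Step 2 — Component impedances:
  R: Z = R = 11.7 Ω
  L: Z = jωL = j·628.3·0.0743 = 0 + j46.68 Ω
Step 3 — Series combination: Z_total = R + L = 11.7 + j46.68 Ω = 48.13∠75.9° Ω.
Step 4 — Power factor: PF = cos(φ) = Re(Z)/|Z| = 11.7/48.13 = 0.2431.
Step 5 — Type: Im(Z) = 46.68 ⇒ lagging (phase φ = 75.9°).

PF = 0.2431 (lagging, φ = 75.9°)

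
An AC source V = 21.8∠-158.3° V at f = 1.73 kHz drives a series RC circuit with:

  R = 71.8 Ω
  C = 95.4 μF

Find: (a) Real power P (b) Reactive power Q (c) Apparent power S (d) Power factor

Step 1 — Angular frequency: ω = 2π·f = 2π·1730 = 1.087e+04 rad/s.
Step 2 — Component impedances:
  R: Z = R = 71.8 Ω
  C: Z = 1/(jωC) = -j/(ω·C) = 0 - j0.9643 Ω
Step 3 — Series combination: Z_total = R + C = 71.8 - j0.9643 Ω = 71.81∠-0.8° Ω.
Step 4 — Source phasor: V = 21.8∠-158.3° V = -20.26 - j8.06 V.
Step 5 — Current: I = V / Z = -0.2805 - j0.116 A = 0.3036∠-157.5° A.
Step 6 — Complex power: S = V·I* = 6.618 - j0.08888 VA.
Step 7 — Real power: P = Re(S) = 6.618 W.
Step 8 — Reactive power: Q = Im(S) = -0.08888 VAR.
Step 9 — Apparent power: |S| = 6.618 VA.
Step 10 — Power factor: PF = P/|S| = 0.9999 (leading).

(a) P = 6.618 W  (b) Q = -0.08888 VAR  (c) S = 6.618 VA  (d) PF = 0.9999 (leading)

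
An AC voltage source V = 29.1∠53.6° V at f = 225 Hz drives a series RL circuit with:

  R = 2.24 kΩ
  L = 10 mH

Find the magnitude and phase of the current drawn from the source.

Step 1 — Angular frequency: ω = 2π·f = 2π·225 = 1414 rad/s.
Step 2 — Component impedances:
  R: Z = R = 2240 Ω
  L: Z = jωL = j·1414·0.01 = 0 + j14.14 Ω
Step 3 — Series combination: Z_total = R + L = 2240 + j14.14 Ω = 2240∠0.4° Ω.
Step 4 — Source phasor: V = 29.1∠53.6° V = 17.27 + j23.42 V.
Step 5 — Ohm's law: I = V / Z_total = (17.27 + j23.42) / (2240 + j14.14) = 0.007775 + j0.01041 A.
Step 6 — Convert to polar: |I| = 0.01299 A, ∠I = 53.2°.

I = 0.01299∠53.2° A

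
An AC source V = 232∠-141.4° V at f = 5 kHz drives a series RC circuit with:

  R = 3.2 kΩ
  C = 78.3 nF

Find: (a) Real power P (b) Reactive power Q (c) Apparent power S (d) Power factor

Step 1 — Angular frequency: ω = 2π·f = 2π·5000 = 3.142e+04 rad/s.
Step 2 — Component impedances:
  R: Z = R = 3200 Ω
  C: Z = 1/(jωC) = -j/(ω·C) = 0 - j406.5 Ω
Step 3 — Series combination: Z_total = R + C = 3200 - j406.5 Ω = 3226∠-7.2° Ω.
Step 4 — Source phasor: V = 232∠-141.4° V = -181.3 - j144.7 V.
Step 5 — Current: I = V / Z = -0.05011 - j0.0516 A = 0.07192∠-134.2° A.
Step 6 — Complex power: S = V·I* = 16.55 - j2.103 VA.
Step 7 — Real power: P = Re(S) = 16.55 W.
Step 8 — Reactive power: Q = Im(S) = -2.103 VAR.
Step 9 — Apparent power: |S| = 16.69 VA.
Step 10 — Power factor: PF = P/|S| = 0.992 (leading).

(a) P = 16.55 W  (b) Q = -2.103 VAR  (c) S = 16.69 VA  (d) PF = 0.992 (leading)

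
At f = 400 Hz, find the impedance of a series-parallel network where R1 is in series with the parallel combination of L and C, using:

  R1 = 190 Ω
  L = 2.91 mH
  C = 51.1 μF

Step 1 — Angular frequency: ω = 2π·f = 2π·400 = 2513 rad/s.
Step 2 — Component impedances:
  R1: Z = R = 190 Ω
  L: Z = jωL = j·2513·0.00291 = 0 + j7.314 Ω
  C: Z = 1/(jωC) = -j/(ω·C) = 0 - j7.786 Ω
Step 3 — Parallel branch: L || C = 1/(1/L + 1/C) = 0 + j120.4 Ω.
Step 4 — Series with R1: Z_total = R1 + (L || C) = 190 + j120.4 Ω = 225∠32.4° Ω.

Z = 190 + j120.4 Ω = 225∠32.4° Ω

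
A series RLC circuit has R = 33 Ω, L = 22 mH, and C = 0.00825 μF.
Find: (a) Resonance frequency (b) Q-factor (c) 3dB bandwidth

Step 1 — Resonance: ω₀ = 1/√(LC) = 1/√(0.022·8.25e-09) = 7.423e+04 rad/s.
Step 2 — f₀ = ω₀/(2π) = 1.181e+04 Hz.
Step 3 — Series Q: Q = ω₀L/R = 7.423e+04·0.022/33 = 49.48.
Step 4 — Bandwidth: Δω = ω₀/Q = 1500 rad/s; BW = Δω/(2π) = 238.7 Hz.

(a) f₀ = 1.181e+04 Hz  (b) Q = 49.48  (c) BW = 238.7 Hz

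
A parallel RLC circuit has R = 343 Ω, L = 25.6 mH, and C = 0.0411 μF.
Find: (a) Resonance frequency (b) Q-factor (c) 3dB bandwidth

Step 1 — Resonance: ω₀ = 1/√(LC) = 1/√(0.0256·4.11e-08) = 3.083e+04 rad/s.
Step 2 — f₀ = ω₀/(2π) = 4907 Hz.
Step 3 — Parallel Q: Q = R/(ω₀L) = 343/(3.083e+04·0.0256) = 0.4346.
Step 4 — Bandwidth: Δω = ω₀/Q = 7.094e+04 rad/s; BW = Δω/(2π) = 1.129e+04 Hz.

(a) f₀ = 4907 Hz  (b) Q = 0.4346  (c) BW = 1.129e+04 Hz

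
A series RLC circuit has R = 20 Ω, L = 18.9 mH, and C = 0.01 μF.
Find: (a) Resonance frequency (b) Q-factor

Step 1 — Resonance condition Im(Z)=0 gives ω₀ = 1/√(LC).
Step 2 — ω₀ = 1/√(0.0189·1e-08) = 7.274e+04 rad/s.
Step 3 — f₀ = ω₀/(2π) = 1.158e+04 Hz.
Step 4 — Series Q: Q = ω₀L/R = 7.274e+04·0.0189/20 = 68.74.

(a) f₀ = 1.158e+04 Hz  (b) Q = 68.74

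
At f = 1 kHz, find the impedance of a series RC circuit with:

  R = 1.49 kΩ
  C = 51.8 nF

Step 1 — Angular frequency: ω = 2π·f = 2π·1000 = 6283 rad/s.
Step 2 — Component impedances:
  R: Z = R = 1490 Ω
  C: Z = 1/(jωC) = -j/(ω·C) = 0 - j3072 Ω
Step 3 — Series combination: Z_total = R + C = 1490 - j3072 Ω = 3415∠-64.1° Ω.

Z = 1490 - j3072 Ω = 3415∠-64.1° Ω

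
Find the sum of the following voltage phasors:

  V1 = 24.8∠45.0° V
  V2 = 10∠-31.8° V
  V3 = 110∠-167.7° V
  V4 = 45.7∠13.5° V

Step 1 — Convert each phasor to rectangular form:
  V1 = 24.8·(cos(45.0°) + j·sin(45.0°)) = 17.54 + j17.54 V
  V2 = 10·(cos(-31.8°) + j·sin(-31.8°)) = 8.499 - j5.27 V
  V3 = 110·(cos(-167.7°) + j·sin(-167.7°)) = -107.5 - j23.43 V
  V4 = 45.7·(cos(13.5°) + j·sin(13.5°)) = 44.44 + j10.67 V
Step 2 — Sum components: V_total = -37 - j0.4982 V.
Step 3 — Convert to polar: |V_total| = 37.01 V, ∠V_total = -179.2°.

V_total = 37.01∠-179.2° V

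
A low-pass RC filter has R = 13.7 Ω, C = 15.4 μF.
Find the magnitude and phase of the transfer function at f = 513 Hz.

Step 1 — Angular frequency: ω = 2π·513 = 3223 rad/s.
Step 2 — Transfer function: H(jω) = 1/(1 + jωRC).
Step 3 — Denominator: 1 + jωRC = 1 + j·3223·13.7·1.54e-05 = 1 + j0.68.
Step 4 — H = 0.6838 - j0.465.
Step 5 — Magnitude: |H| = 0.8269 (-1.7 dB); phase: φ = -34.2°.

|H| = 0.8269 (-1.7 dB), φ = -34.2°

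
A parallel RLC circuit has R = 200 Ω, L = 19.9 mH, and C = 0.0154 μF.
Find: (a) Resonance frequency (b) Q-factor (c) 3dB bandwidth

Step 1 — Resonance: ω₀ = 1/√(LC) = 1/√(0.0199·1.54e-08) = 5.712e+04 rad/s.
Step 2 — f₀ = ω₀/(2π) = 9091 Hz.
Step 3 — Parallel Q: Q = R/(ω₀L) = 200/(5.712e+04·0.0199) = 0.1759.
Step 4 — Bandwidth: Δω = ω₀/Q = 3.247e+05 rad/s; BW = Δω/(2π) = 5.167e+04 Hz.

(a) f₀ = 9091 Hz  (b) Q = 0.1759  (c) BW = 5.167e+04 Hz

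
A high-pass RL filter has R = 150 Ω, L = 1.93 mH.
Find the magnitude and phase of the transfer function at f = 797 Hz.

Step 1 — Angular frequency: ω = 2π·797 = 5008 rad/s.
Step 2 — Transfer function: H(jω) = jωL/(R + jωL).
Step 3 — Numerator jωL = j·9.665; denominator R + jωL = 150 + j9.665.
Step 4 — H = 0.004134 + j0.06417.
Step 5 — Magnitude: |H| = 0.0643 (-23.8 dB); phase: φ = 86.3°.

|H| = 0.0643 (-23.8 dB), φ = 86.3°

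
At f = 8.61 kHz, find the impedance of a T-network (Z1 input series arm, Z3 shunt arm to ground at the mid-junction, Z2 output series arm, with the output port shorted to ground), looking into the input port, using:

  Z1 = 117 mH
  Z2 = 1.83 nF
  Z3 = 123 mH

Step 1 — Angular frequency: ω = 2π·f = 2π·8610 = 5.41e+04 rad/s.
Step 2 — Component impedances:
  Z1: Z = jωL = j·5.41e+04·0.117 = 0 + j6329 Ω
  Z2: Z = 1/(jωC) = -j/(ω·C) = 0 - j1.01e+04 Ω
  Z3: Z = jωL = j·5.41e+04·0.123 = 0 + j6654 Ω
Step 3 — With the output port shorted to ground, the output series arm Z2 runs from the junction to ground; the shunt arm Z3 also runs from the junction to ground. They appear in parallel: Z3 || Z2 = 0 + j1.95e+04 Ω.
Step 4 — Series with input arm Z1: Z_in = Z1 + (Z3 || Z2) = 0 + j2.583e+04 Ω = 2.583e+04∠90.0° Ω.

Z = 0 + j2.583e+04 Ω = 2.583e+04∠90.0° Ω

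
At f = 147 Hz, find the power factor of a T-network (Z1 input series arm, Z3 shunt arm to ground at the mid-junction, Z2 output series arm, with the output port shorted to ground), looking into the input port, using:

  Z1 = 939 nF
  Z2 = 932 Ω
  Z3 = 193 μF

Step 1 — Angular frequency: ω = 2π·f = 2π·147 = 923.6 rad/s.
Step 2 — Component impedances:
  Z1: Z = 1/(jωC) = -j/(ω·C) = 0 - j1153 Ω
  Z2: Z = R = 932 Ω
  Z3: Z = 1/(jωC) = -j/(ω·C) = 0 - j5.61 Ω
Step 3 — With the output port shorted to ground, the output series arm Z2 runs from the junction to ground; the shunt arm Z3 also runs from the junction to ground. They appear in parallel: Z3 || Z2 = 0.03376 - j5.61 Ω.
Step 4 — Series with input arm Z1: Z_in = Z1 + (Z3 || Z2) = 0.03376 - j1159 Ω = 1159∠-90.0° Ω.
Step 5 — Power factor: PF = cos(φ) = Re(Z)/|Z| = 0.033764/1158.6 = 2.914e-05.
Step 6 — Type: Im(Z) = -1159 ⇒ leading (phase φ = -90.0°).

PF = 2.914e-05 (leading, φ = -90.0°)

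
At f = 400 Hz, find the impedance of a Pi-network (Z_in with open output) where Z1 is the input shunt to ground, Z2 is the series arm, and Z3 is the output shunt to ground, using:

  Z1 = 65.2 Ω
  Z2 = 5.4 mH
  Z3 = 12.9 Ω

Step 1 — Angular frequency: ω = 2π·f = 2π·400 = 2513 rad/s.
Step 2 — Component impedances:
  Z1: Z = R = 65.2 Ω
  Z2: Z = jωL = j·2513·0.0054 = 0 + j13.57 Ω
  Z3: Z = R = 12.9 Ω
Step 3 — With open output, the series arm Z2 and the output shunt Z3 appear in series to ground: Z2 + Z3 = 12.9 + j13.57 Ω.
Step 4 — Parallel with input shunt Z1: Z_in = Z1 || (Z2 + Z3) = 12.36 + j9.181 Ω = 15.4∠36.6° Ω.

Z = 12.36 + j9.181 Ω = 15.4∠36.6° Ω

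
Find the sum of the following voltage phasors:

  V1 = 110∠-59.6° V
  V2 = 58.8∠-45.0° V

Step 1 — Convert each phasor to rectangular form:
  V1 = 110·(cos(-59.6°) + j·sin(-59.6°)) = 55.66 - j94.88 V
  V2 = 58.8·(cos(-45.0°) + j·sin(-45.0°)) = 41.58 - j41.58 V
Step 2 — Sum components: V_total = 97.24 - j136.5 V.
Step 3 — Convert to polar: |V_total| = 167.6 V, ∠V_total = -54.5°.

V_total = 167.6∠-54.5° V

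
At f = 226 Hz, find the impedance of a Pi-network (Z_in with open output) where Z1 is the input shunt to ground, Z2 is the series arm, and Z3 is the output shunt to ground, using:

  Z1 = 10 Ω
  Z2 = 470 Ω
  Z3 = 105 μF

Step 1 — Angular frequency: ω = 2π·f = 2π·226 = 1420 rad/s.
Step 2 — Component impedances:
  Z1: Z = R = 10 Ω
  Z2: Z = R = 470 Ω
  Z3: Z = 1/(jωC) = -j/(ω·C) = 0 - j6.707 Ω
Step 3 — With open output, the series arm Z2 and the output shunt Z3 appear in series to ground: Z2 + Z3 = 470 - j6.707 Ω.
Step 4 — Parallel with input shunt Z1: Z_in = Z1 || (Z2 + Z3) = 9.792 - j0.00291 Ω = 9.792∠-0.0° Ω.

Z = 9.792 - j0.00291 Ω = 9.792∠-0.0° Ω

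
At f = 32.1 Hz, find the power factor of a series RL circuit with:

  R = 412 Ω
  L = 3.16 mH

Step 1 — Angular frequency: ω = 2π·f = 2π·32.1 = 201.7 rad/s.
Step 2 — Component impedances:
  R: Z = R = 412 Ω
  L: Z = jωL = j·201.7·0.00316 = 0 + j0.6373 Ω
Step 3 — Series combination: Z_total = R + L = 412 + j0.6373 Ω = 412∠0.1° Ω.
Step 4 — Power factor: PF = cos(φ) = Re(Z)/|Z| = 412/412 = 1.
Step 5 — Type: Im(Z) = 0.6373 ⇒ lagging (phase φ = 0.1°).

PF = 1 (lagging, φ = 0.1°)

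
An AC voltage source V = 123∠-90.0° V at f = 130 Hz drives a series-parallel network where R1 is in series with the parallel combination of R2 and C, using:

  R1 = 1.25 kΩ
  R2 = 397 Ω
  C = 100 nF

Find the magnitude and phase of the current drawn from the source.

Step 1 — Angular frequency: ω = 2π·f = 2π·130 = 816.8 rad/s.
Step 2 — Component impedances:
  R1: Z = R = 1250 Ω
  R2: Z = R = 397 Ω
  C: Z = 1/(jωC) = -j/(ω·C) = 0 - j1.224e+04 Ω
Step 3 — Parallel branch: R2 || C = 1/(1/R2 + 1/C) = 396.6 - j12.86 Ω.
Step 4 — Series with R1: Z_total = R1 + (R2 || C) = 1647 - j12.86 Ω = 1647∠-0.4° Ω.
Step 5 — Source phasor: V = 123∠-90.0° V = 0 - j123 V.
Step 6 — Ohm's law: I = V / Z_total = (0 - j123) / (1647 - j12.86) = 0.0005834 - j0.0747 A.
Step 7 — Convert to polar: |I| = 0.0747 A, ∠I = -89.6°.

I = 0.0747∠-89.6° A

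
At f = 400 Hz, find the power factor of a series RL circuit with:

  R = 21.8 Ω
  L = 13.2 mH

Step 1 — Angular frequency: ω = 2π·f = 2π·400 = 2513 rad/s.
Step 2 — Component impedances:
  R: Z = R = 21.8 Ω
  L: Z = jωL = j·2513·0.0132 = 0 + j33.18 Ω
Step 3 — Series combination: Z_total = R + L = 21.8 + j33.18 Ω = 39.7∠56.7° Ω.
Step 4 — Power factor: PF = cos(φ) = Re(Z)/|Z| = 21.8/39.697 = 0.5492.
Step 5 — Type: Im(Z) = 33.18 ⇒ lagging (phase φ = 56.7°).

PF = 0.5492 (lagging, φ = 56.7°)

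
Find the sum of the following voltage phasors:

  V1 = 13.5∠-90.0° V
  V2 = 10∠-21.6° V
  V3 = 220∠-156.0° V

Step 1 — Convert each phasor to rectangular form:
  V1 = 13.5·(cos(-90.0°) + j·sin(-90.0°)) = 0 - j13.5 V
  V2 = 10·(cos(-21.6°) + j·sin(-21.6°)) = 9.298 - j3.681 V
  V3 = 220·(cos(-156.0°) + j·sin(-156.0°)) = -201 - j89.48 V
Step 2 — Sum components: V_total = -191.7 - j106.7 V.
Step 3 — Convert to polar: |V_total| = 219.4 V, ∠V_total = -150.9°.

V_total = 219.4∠-150.9° V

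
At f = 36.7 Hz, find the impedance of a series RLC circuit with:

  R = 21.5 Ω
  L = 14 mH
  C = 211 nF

Step 1 — Angular frequency: ω = 2π·f = 2π·36.7 = 230.6 rad/s.
Step 2 — Component impedances:
  R: Z = R = 21.5 Ω
  L: Z = jωL = j·230.6·0.014 = 0 + j3.228 Ω
  C: Z = 1/(jωC) = -j/(ω·C) = 0 - j2.055e+04 Ω
Step 3 — Series combination: Z_total = R + L + C = 21.5 - j2.055e+04 Ω = 2.055e+04∠-89.9° Ω.

Z = 21.5 - j2.055e+04 Ω = 2.055e+04∠-89.9° Ω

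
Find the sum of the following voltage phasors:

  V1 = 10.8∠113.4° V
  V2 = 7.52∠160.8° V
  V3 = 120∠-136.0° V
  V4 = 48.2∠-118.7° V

Step 1 — Convert each phasor to rectangular form:
  V1 = 10.8·(cos(113.4°) + j·sin(113.4°)) = -4.289 + j9.912 V
  V2 = 7.52·(cos(160.8°) + j·sin(160.8°)) = -7.102 + j2.473 V
  V3 = 120·(cos(-136.0°) + j·sin(-136.0°)) = -86.32 - j83.36 V
  V4 = 48.2·(cos(-118.7°) + j·sin(-118.7°)) = -23.15 - j42.28 V
Step 2 — Sum components: V_total = -120.9 - j113.3 V.
Step 3 — Convert to polar: |V_total| = 165.6 V, ∠V_total = -136.9°.

V_total = 165.6∠-136.9° V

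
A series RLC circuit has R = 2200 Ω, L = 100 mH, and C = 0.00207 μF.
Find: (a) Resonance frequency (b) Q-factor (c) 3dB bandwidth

Step 1 — Resonance: ω₀ = 1/√(LC) = 1/√(0.1·2.07e-09) = 6.95e+04 rad/s.
Step 2 — f₀ = ω₀/(2π) = 1.106e+04 Hz.
Step 3 — Series Q: Q = ω₀L/R = 6.95e+04·0.1/2200 = 3.159.
Step 4 — Bandwidth: Δω = ω₀/Q = 2.2e+04 rad/s; BW = Δω/(2π) = 3501 Hz.

(a) f₀ = 1.106e+04 Hz  (b) Q = 3.159  (c) BW = 3501 Hz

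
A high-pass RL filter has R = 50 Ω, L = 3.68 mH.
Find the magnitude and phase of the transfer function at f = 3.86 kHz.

Step 1 — Angular frequency: ω = 2π·3860 = 2.425e+04 rad/s.
Step 2 — Transfer function: H(jω) = jωL/(R + jωL).
Step 3 — Numerator jωL = j·89.25; denominator R + jωL = 50 + j89.25.
Step 4 — H = 0.7611 + j0.4264.
Step 5 — Magnitude: |H| = 0.8724 (-1.2 dB); phase: φ = 29.3°.

|H| = 0.8724 (-1.2 dB), φ = 29.3°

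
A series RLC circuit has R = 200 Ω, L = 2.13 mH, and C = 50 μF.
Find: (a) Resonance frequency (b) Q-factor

Step 1 — Resonance condition Im(Z)=0 gives ω₀ = 1/√(LC).
Step 2 — ω₀ = 1/√(0.00213·5e-05) = 3064 rad/s.
Step 3 — f₀ = ω₀/(2π) = 487.7 Hz.
Step 4 — Series Q: Q = ω₀L/R = 3064·0.00213/200 = 0.03263.

(a) f₀ = 487.7 Hz  (b) Q = 0.03263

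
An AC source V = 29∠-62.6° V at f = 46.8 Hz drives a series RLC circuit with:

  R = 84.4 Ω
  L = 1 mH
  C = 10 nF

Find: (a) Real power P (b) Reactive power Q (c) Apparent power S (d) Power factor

Step 1 — Angular frequency: ω = 2π·f = 2π·46.8 = 294.1 rad/s.
Step 2 — Component impedances:
  R: Z = R = 84.4 Ω
  L: Z = jωL = j·294.1·0.001 = 0 + j0.2941 Ω
  C: Z = 1/(jωC) = -j/(ω·C) = 0 - j3.401e+05 Ω
Step 3 — Series combination: Z_total = R + L + C = 84.4 - j3.401e+05 Ω = 3.401e+05∠-90.0° Ω.
Step 4 — Source phasor: V = 29∠-62.6° V = 13.35 - j25.75 V.
Step 5 — Current: I = V / Z = 7.572e-05 + j3.922e-05 A = 8.528e-05∠27.4° A.
Step 6 — Complex power: S = V·I* = 6.137e-07 - j0.002473 VA.
Step 7 — Real power: P = Re(S) = 6.137e-07 W.
Step 8 — Reactive power: Q = Im(S) = -0.002473 VAR.
Step 9 — Apparent power: |S| = 0.002473 VA.
Step 10 — Power factor: PF = P/|S| = 0.0002482 (leading).

(a) P = 6.137e-07 W  (b) Q = -0.002473 VAR  (c) S = 0.002473 VA  (d) PF = 0.0002482 (leading)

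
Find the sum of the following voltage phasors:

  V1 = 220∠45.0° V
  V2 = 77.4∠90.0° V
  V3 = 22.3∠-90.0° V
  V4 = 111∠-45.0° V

Step 1 — Convert each phasor to rectangular form:
  V1 = 220·(cos(45.0°) + j·sin(45.0°)) = 155.6 + j155.6 V
  V2 = 77.4·(cos(90.0°) + j·sin(90.0°)) = 0 + j77.4 V
  V3 = 22.3·(cos(-90.0°) + j·sin(-90.0°)) = 0 - j22.3 V
  V4 = 111·(cos(-45.0°) + j·sin(-45.0°)) = 78.49 - j78.49 V
Step 2 — Sum components: V_total = 234.1 + j132.2 V.
Step 3 — Convert to polar: |V_total| = 268.8 V, ∠V_total = 29.5°.

V_total = 268.8∠29.5° V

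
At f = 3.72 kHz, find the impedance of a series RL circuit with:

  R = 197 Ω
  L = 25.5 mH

Step 1 — Angular frequency: ω = 2π·f = 2π·3720 = 2.337e+04 rad/s.
Step 2 — Component impedances:
  R: Z = R = 197 Ω
  L: Z = jωL = j·2.337e+04·0.0255 = 0 + j596 Ω
Step 3 — Series combination: Z_total = R + L = 197 + j596 Ω = 627.7∠71.7° Ω.

Z = 197 + j596 Ω = 627.7∠71.7° Ω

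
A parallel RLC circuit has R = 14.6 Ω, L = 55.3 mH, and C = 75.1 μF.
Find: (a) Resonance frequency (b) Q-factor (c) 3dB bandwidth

Step 1 — Resonance: ω₀ = 1/√(LC) = 1/√(0.0553·7.51e-05) = 490.7 rad/s.
Step 2 — f₀ = ω₀/(2π) = 78.1 Hz.
Step 3 — Parallel Q: Q = R/(ω₀L) = 14.6/(490.7·0.0553) = 0.538.
Step 4 — Bandwidth: Δω = ω₀/Q = 912 rad/s; BW = Δω/(2π) = 145.2 Hz.

(a) f₀ = 78.1 Hz  (b) Q = 0.538  (c) BW = 145.2 Hz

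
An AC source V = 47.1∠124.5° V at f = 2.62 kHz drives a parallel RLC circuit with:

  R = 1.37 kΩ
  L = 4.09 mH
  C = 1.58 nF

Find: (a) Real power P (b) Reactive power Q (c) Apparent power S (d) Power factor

Step 1 — Angular frequency: ω = 2π·f = 2π·2620 = 1.646e+04 rad/s.
Step 2 — Component impedances:
  R: Z = R = 1370 Ω
  L: Z = jωL = j·1.646e+04·0.00409 = 0 + j67.33 Ω
  C: Z = 1/(jωC) = -j/(ω·C) = 0 - j3.845e+04 Ω
Step 3 — Parallel combination: 1/Z_total = 1/R + 1/L + 1/C; Z_total = 3.313 + j67.28 Ω = 67.37∠87.2° Ω.
Step 4 — Source phasor: V = 47.1∠124.5° V = -26.68 + j38.82 V.
Step 5 — Current: I = V / Z = 0.556 + j0.4239 A = 0.6992∠37.3° A.
Step 6 — Complex power: S = V·I* = 1.619 + j32.89 VA.
Step 7 — Real power: P = Re(S) = 1.619 W.
Step 8 — Reactive power: Q = Im(S) = 32.89 VAR.
Step 9 — Apparent power: |S| = 32.93 VA.
Step 10 — Power factor: PF = P/|S| = 0.04917 (lagging).

(a) P = 1.619 W  (b) Q = 32.89 VAR  (c) S = 32.93 VA  (d) PF = 0.04917 (lagging)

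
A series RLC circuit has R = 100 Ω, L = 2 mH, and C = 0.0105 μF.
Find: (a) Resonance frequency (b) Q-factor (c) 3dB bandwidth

Step 1 — Resonance: ω₀ = 1/√(LC) = 1/√(0.002·1.05e-08) = 2.182e+05 rad/s.
Step 2 — f₀ = ω₀/(2π) = 3.473e+04 Hz.
Step 3 — Series Q: Q = ω₀L/R = 2.182e+05·0.002/100 = 4.364.
Step 4 — Bandwidth: Δω = ω₀/Q = 5e+04 rad/s; BW = Δω/(2π) = 7958 Hz.

(a) f₀ = 3.473e+04 Hz  (b) Q = 4.364  (c) BW = 7958 Hz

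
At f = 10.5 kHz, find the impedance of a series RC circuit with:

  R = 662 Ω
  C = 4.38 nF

Step 1 — Angular frequency: ω = 2π·f = 2π·1.05e+04 = 6.597e+04 rad/s.
Step 2 — Component impedances:
  R: Z = R = 662 Ω
  C: Z = 1/(jωC) = -j/(ω·C) = 0 - j3461 Ω
Step 3 — Series combination: Z_total = R + C = 662 - j3461 Ω = 3523∠-79.2° Ω.

Z = 662 - j3461 Ω = 3523∠-79.2° Ω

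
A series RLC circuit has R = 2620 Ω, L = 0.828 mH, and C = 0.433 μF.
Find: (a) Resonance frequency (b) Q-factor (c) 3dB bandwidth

Step 1 — Resonance: ω₀ = 1/√(LC) = 1/√(0.000828·4.33e-07) = 5.281e+04 rad/s.
Step 2 — f₀ = ω₀/(2π) = 8405 Hz.
Step 3 — Series Q: Q = ω₀L/R = 5.281e+04·0.000828/2620 = 0.01669.
Step 4 — Bandwidth: Δω = ω₀/Q = 3.164e+06 rad/s; BW = Δω/(2π) = 5.036e+05 Hz.

(a) f₀ = 8405 Hz  (b) Q = 0.01669  (c) BW = 5.036e+05 Hz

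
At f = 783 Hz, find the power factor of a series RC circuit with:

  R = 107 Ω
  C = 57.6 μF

Step 1 — Angular frequency: ω = 2π·f = 2π·783 = 4920 rad/s.
Step 2 — Component impedances:
  R: Z = R = 107 Ω
  C: Z = 1/(jωC) = -j/(ω·C) = 0 - j3.529 Ω
Step 3 — Series combination: Z_total = R + C = 107 - j3.529 Ω = 107.1∠-1.9° Ω.
Step 4 — Power factor: PF = cos(φ) = Re(Z)/|Z| = 107/107.058 = 0.9995.
Step 5 — Type: Im(Z) = -3.529 ⇒ leading (phase φ = -1.9°).

PF = 0.9995 (leading, φ = -1.9°)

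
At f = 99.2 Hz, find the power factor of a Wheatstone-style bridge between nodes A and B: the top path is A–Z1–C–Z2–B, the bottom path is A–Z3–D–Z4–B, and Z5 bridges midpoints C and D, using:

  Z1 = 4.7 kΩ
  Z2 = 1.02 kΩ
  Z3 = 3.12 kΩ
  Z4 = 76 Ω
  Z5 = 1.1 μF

Step 1 — Angular frequency: ω = 2π·f = 2π·99.2 = 623.3 rad/s.
Step 2 — Component impedances:
  Z1: Z = R = 4700 Ω
  Z2: Z = R = 1020 Ω
  Z3: Z = R = 3120 Ω
  Z4: Z = R = 76 Ω
  Z5: Z = 1/(jωC) = -j/(ω·C) = 0 - j1459 Ω
Step 3 — Bridge requires nodal analysis (the Z5 bridge couples midpoints C and D, so the two paths cannot be reduced to a simple series/parallel combination). Setting node B to ground and injecting 1 A at node A, the 3-node admittance system at A, C, D solves to V_A = Z_AB = 2019 - j47.99 Ω = 2019∠-1.4° Ω.
Step 4 — Power factor: PF = cos(φ) = Re(Z)/|Z| = 2018.7/2019.3 = 0.9997.
Step 5 — Type: Im(Z) = -47.99 ⇒ leading (phase φ = -1.4°).

PF = 0.9997 (leading, φ = -1.4°)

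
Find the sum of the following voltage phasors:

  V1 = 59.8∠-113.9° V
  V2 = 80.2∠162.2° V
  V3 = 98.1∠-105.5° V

Step 1 — Convert each phasor to rectangular form:
  V1 = 59.8·(cos(-113.9°) + j·sin(-113.9°)) = -24.23 - j54.67 V
  V2 = 80.2·(cos(162.2°) + j·sin(162.2°)) = -76.36 + j24.52 V
  V3 = 98.1·(cos(-105.5°) + j·sin(-105.5°)) = -26.22 - j94.53 V
Step 2 — Sum components: V_total = -126.8 - j124.7 V.
Step 3 — Convert to polar: |V_total| = 177.8 V, ∠V_total = -135.5°.

V_total = 177.8∠-135.5° V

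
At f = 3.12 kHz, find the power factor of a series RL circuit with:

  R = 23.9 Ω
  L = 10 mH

Step 1 — Angular frequency: ω = 2π·f = 2π·3120 = 1.96e+04 rad/s.
Step 2 — Component impedances:
  R: Z = R = 23.9 Ω
  L: Z = jωL = j·1.96e+04·0.01 = 0 + j196 Ω
Step 3 — Series combination: Z_total = R + L = 23.9 + j196 Ω = 197.5∠83.0° Ω.
Step 4 — Power factor: PF = cos(φ) = Re(Z)/|Z| = 23.9/197.5 = 0.121.
Step 5 — Type: Im(Z) = 196 ⇒ lagging (phase φ = 83.0°).

PF = 0.121 (lagging, φ = 83.0°)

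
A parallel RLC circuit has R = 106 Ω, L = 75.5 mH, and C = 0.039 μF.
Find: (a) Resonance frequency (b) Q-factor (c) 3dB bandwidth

Step 1 — Resonance: ω₀ = 1/√(LC) = 1/√(0.0755·3.9e-08) = 1.843e+04 rad/s.
Step 2 — f₀ = ω₀/(2π) = 2933 Hz.
Step 3 — Parallel Q: Q = R/(ω₀L) = 106/(1.843e+04·0.0755) = 0.07618.
Step 4 — Bandwidth: Δω = ω₀/Q = 2.419e+05 rad/s; BW = Δω/(2π) = 3.85e+04 Hz.

(a) f₀ = 2933 Hz  (b) Q = 0.07618  (c) BW = 3.85e+04 Hz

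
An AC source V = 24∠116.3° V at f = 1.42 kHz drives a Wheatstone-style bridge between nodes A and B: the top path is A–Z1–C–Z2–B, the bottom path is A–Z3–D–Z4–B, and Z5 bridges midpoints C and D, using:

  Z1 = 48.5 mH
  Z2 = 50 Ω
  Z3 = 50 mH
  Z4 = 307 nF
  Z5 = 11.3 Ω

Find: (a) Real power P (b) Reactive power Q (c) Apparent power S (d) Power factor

Step 1 — Angular frequency: ω = 2π·f = 2π·1420 = 8922 rad/s.
Step 2 — Component impedances:
  Z1: Z = jωL = j·8922·0.0485 = 0 + j432.7 Ω
  Z2: Z = R = 50 Ω
  Z3: Z = jωL = j·8922·0.05 = 0 + j446.1 Ω
  Z4: Z = 1/(jωC) = -j/(ω·C) = 0 - j365.1 Ω
  Z5: Z = R = 11.3 Ω
Step 3 — Bridge requires nodal analysis (the Z5 bridge couples midpoints C and D, so the two paths cannot be reduced to a simple series/parallel combination). Setting node B to ground and injecting 1 A at node A, the 3-node admittance system at A, C, D solves to V_A = Z_AB = 51.38 + j211.5 Ω = 217.6∠76.3° Ω.
Step 4 — Source phasor: V = 24∠116.3° V = -10.63 + j21.52 V.
Step 5 — Current: I = V / Z = 0.08454 + j0.07083 A = 0.1103∠40.0° A.
Step 6 — Complex power: S = V·I* = 0.6249 + j2.572 VA.
Step 7 — Real power: P = Re(S) = 0.6249 W.
Step 8 — Reactive power: Q = Im(S) = 2.572 VAR.
Step 9 — Apparent power: |S| = 2.647 VA.
Step 10 — Power factor: PF = P/|S| = 0.2361 (lagging).

(a) P = 0.6249 W  (b) Q = 2.572 VAR  (c) S = 2.647 VA  (d) PF = 0.2361 (lagging)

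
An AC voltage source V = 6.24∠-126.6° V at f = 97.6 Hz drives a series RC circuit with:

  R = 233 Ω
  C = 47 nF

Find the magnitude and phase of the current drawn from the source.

Step 1 — Angular frequency: ω = 2π·f = 2π·97.6 = 613.2 rad/s.
Step 2 — Component impedances:
  R: Z = R = 233 Ω
  C: Z = 1/(jωC) = -j/(ω·C) = 0 - j3.47e+04 Ω
Step 3 — Series combination: Z_total = R + C = 233 - j3.47e+04 Ω = 3.47e+04∠-89.6° Ω.
Step 4 — Source phasor: V = 6.24∠-126.6° V = -3.72 - j5.01 V.
Step 5 — Ohm's law: I = V / Z_total = (-3.72 - j5.01) / (233 - j3.47e+04) = 0.0001437 - j0.0001082 A.
Step 6 — Convert to polar: |I| = 0.0001798 A, ∠I = -37.0°.

I = 0.0001798∠-37.0° A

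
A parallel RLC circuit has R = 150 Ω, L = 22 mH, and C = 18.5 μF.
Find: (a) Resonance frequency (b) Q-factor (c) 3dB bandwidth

Step 1 — Resonance: ω₀ = 1/√(LC) = 1/√(0.022·1.85e-05) = 1567 rad/s.
Step 2 — f₀ = ω₀/(2π) = 249.5 Hz.
Step 3 — Parallel Q: Q = R/(ω₀L) = 150/(1567·0.022) = 4.35.
Step 4 — Bandwidth: Δω = ω₀/Q = 360.4 rad/s; BW = Δω/(2π) = 57.35 Hz.

(a) f₀ = 249.5 Hz  (b) Q = 4.35  (c) BW = 57.35 Hz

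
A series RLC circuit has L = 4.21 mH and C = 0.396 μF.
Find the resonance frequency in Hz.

Step 1 — Resonance condition Im(Z)=0 gives ω₀ = 1/√(LC).
Step 2 — ω₀ = 1/√(0.00421·3.96e-07) = 2.449e+04 rad/s.
Step 3 — f₀ = ω₀/(2π) = 3898 Hz.

f₀ = 3898 Hz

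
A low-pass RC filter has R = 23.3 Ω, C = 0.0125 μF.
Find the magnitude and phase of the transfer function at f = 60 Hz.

Step 1 — Angular frequency: ω = 2π·60 = 377 rad/s.
Step 2 — Transfer function: H(jω) = 1/(1 + jωRC).
Step 3 — Denominator: 1 + jωRC = 1 + j·377·23.3·1.25e-08 = 1 + j0.0001098.
Step 4 — H = 1 - j0.0001098.
Step 5 — Magnitude: |H| = 1 (-0.0 dB); phase: φ = -0.0°.

|H| = 1 (-0.0 dB), φ = -0.0°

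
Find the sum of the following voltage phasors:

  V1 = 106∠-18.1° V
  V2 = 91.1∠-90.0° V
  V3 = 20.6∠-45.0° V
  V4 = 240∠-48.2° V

Step 1 — Convert each phasor to rectangular form:
  V1 = 106·(cos(-18.1°) + j·sin(-18.1°)) = 100.8 - j32.93 V
  V2 = 91.1·(cos(-90.0°) + j·sin(-90.0°)) = 0 - j91.1 V
  V3 = 20.6·(cos(-45.0°) + j·sin(-45.0°)) = 14.57 - j14.57 V
  V4 = 240·(cos(-48.2°) + j·sin(-48.2°)) = 160 - j178.9 V
Step 2 — Sum components: V_total = 275.3 - j317.5 V.
Step 3 — Convert to polar: |V_total| = 420.2 V, ∠V_total = -49.1°.

V_total = 420.2∠-49.1° V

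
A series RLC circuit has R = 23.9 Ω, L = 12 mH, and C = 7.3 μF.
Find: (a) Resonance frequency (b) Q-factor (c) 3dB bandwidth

Step 1 — Resonance: ω₀ = 1/√(LC) = 1/√(0.012·7.3e-06) = 3379 rad/s.
Step 2 — f₀ = ω₀/(2π) = 537.7 Hz.
Step 3 — Series Q: Q = ω₀L/R = 3379·0.012/23.9 = 1.696.
Step 4 — Bandwidth: Δω = ω₀/Q = 1992 rad/s; BW = Δω/(2π) = 317 Hz.

(a) f₀ = 537.7 Hz  (b) Q = 1.696  (c) BW = 317 Hz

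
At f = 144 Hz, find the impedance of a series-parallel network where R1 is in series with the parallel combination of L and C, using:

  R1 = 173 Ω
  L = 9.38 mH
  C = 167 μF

Step 1 — Angular frequency: ω = 2π·f = 2π·144 = 904.8 rad/s.
Step 2 — Component impedances:
  R1: Z = R = 173 Ω
  L: Z = jωL = j·904.8·0.00938 = 0 + j8.487 Ω
  C: Z = 1/(jωC) = -j/(ω·C) = 0 - j6.618 Ω
Step 3 — Parallel branch: L || C = 1/(1/L + 1/C) = 0 - j30.06 Ω.
Step 4 — Series with R1: Z_total = R1 + (L || C) = 173 - j30.06 Ω = 175.6∠-9.9° Ω.

Z = 173 - j30.06 Ω = 175.6∠-9.9° Ω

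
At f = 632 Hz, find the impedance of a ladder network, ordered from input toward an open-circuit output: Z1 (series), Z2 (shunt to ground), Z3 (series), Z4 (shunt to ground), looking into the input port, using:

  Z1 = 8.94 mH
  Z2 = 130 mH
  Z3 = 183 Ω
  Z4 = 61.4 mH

Step 1 — Angular frequency: ω = 2π·f = 2π·632 = 3971 rad/s.
Step 2 — Component impedances:
  Z1: Z = jωL = j·3971·0.00894 = 0 + j35.5 Ω
  Z2: Z = jωL = j·3971·0.13 = 0 + j516.2 Ω
  Z3: Z = R = 183 Ω
  Z4: Z = jωL = j·3971·0.0614 = 0 + j243.8 Ω
Step 3 — Ladder network (open output): work backward from the far end, alternating series and parallel combinations. Z_in = 79.8 + j220.3 Ω = 234.3∠70.1° Ω.

Z = 79.8 + j220.3 Ω = 234.3∠70.1° Ω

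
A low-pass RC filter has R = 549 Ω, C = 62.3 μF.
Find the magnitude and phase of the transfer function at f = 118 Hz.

Step 1 — Angular frequency: ω = 2π·118 = 741.4 rad/s.
Step 2 — Transfer function: H(jω) = 1/(1 + jωRC).
Step 3 — Denominator: 1 + jωRC = 1 + j·741.4·549·6.23e-05 = 1 + j25.36.
Step 4 — H = 0.001553 - j0.03937.
Step 5 — Magnitude: |H| = 0.0394 (-28.1 dB); phase: φ = -87.7°.

|H| = 0.0394 (-28.1 dB), φ = -87.7°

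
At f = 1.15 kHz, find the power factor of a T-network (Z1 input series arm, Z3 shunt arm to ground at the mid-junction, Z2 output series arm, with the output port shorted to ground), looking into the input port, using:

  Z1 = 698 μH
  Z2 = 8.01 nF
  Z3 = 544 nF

Step 1 — Angular frequency: ω = 2π·f = 2π·1150 = 7226 rad/s.
Step 2 — Component impedances:
  Z1: Z = jωL = j·7226·0.000698 = 0 + j5.044 Ω
  Z2: Z = 1/(jωC) = -j/(ω·C) = 0 - j1.728e+04 Ω
  Z3: Z = 1/(jωC) = -j/(ω·C) = 0 - j254.4 Ω
Step 3 — With the output port shorted to ground, the output series arm Z2 runs from the junction to ground; the shunt arm Z3 also runs from the junction to ground. They appear in parallel: Z3 || Z2 = 0 - j250.7 Ω.
Step 4 — Series with input arm Z1: Z_in = Z1 + (Z3 || Z2) = 0 - j245.7 Ω = 245.7∠-90.0° Ω.
Step 5 — Power factor: PF = cos(φ) = Re(Z)/|Z| = 0/245.7 = 0.
Step 6 — Type: Im(Z) = -245.7 ⇒ leading (phase φ = -90.0°).

PF = 0 (leading, φ = -90.0°)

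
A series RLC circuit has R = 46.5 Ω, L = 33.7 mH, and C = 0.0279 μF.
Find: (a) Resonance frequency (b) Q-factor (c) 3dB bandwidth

Step 1 — Resonance: ω₀ = 1/√(LC) = 1/√(0.0337·2.79e-08) = 3.261e+04 rad/s.
Step 2 — f₀ = ω₀/(2π) = 5190 Hz.
Step 3 — Series Q: Q = ω₀L/R = 3.261e+04·0.0337/46.5 = 23.64.
Step 4 — Bandwidth: Δω = ω₀/Q = 1380 rad/s; BW = Δω/(2π) = 219.6 Hz.

(a) f₀ = 5190 Hz  (b) Q = 23.64  (c) BW = 219.6 Hz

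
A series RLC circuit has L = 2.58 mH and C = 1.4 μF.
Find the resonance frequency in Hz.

Step 1 — Resonance condition Im(Z)=0 gives ω₀ = 1/√(LC).
Step 2 — ω₀ = 1/√(0.00258·1.4e-06) = 1.664e+04 rad/s.
Step 3 — f₀ = ω₀/(2π) = 2648 Hz.

f₀ = 2648 Hz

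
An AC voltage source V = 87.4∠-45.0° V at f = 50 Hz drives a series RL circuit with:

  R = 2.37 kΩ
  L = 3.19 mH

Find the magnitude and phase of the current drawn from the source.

Step 1 — Angular frequency: ω = 2π·f = 2π·50 = 314.2 rad/s.
Step 2 — Component impedances:
  R: Z = R = 2370 Ω
  L: Z = jωL = j·314.2·0.00319 = 0 + j1.002 Ω
Step 3 — Series combination: Z_total = R + L = 2370 + j1.002 Ω = 2370∠0.0° Ω.
Step 4 — Source phasor: V = 87.4∠-45.0° V = 61.8 - j61.8 V.
Step 5 — Ohm's law: I = V / Z_total = (61.8 - j61.8) / (2370 + j1.002) = 0.02607 - j0.02609 A.
Step 6 — Convert to polar: |I| = 0.03688 A, ∠I = -45.0°.

I = 0.03688∠-45.0° A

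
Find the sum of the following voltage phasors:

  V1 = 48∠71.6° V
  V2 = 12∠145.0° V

Step 1 — Convert each phasor to rectangular form:
  V1 = 48·(cos(71.6°) + j·sin(71.6°)) = 15.15 + j45.55 V
  V2 = 12·(cos(145.0°) + j·sin(145.0°)) = -9.83 + j6.883 V
Step 2 — Sum components: V_total = 5.321 + j52.43 V.
Step 3 — Convert to polar: |V_total| = 52.7 V, ∠V_total = 84.2°.

V_total = 52.7∠84.2° V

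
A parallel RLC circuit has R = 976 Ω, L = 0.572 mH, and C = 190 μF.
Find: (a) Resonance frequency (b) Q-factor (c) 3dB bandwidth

Step 1 — Resonance: ω₀ = 1/√(LC) = 1/√(0.000572·0.00019) = 3033 rad/s.
Step 2 — f₀ = ω₀/(2π) = 482.8 Hz.
Step 3 — Parallel Q: Q = R/(ω₀L) = 976/(3033·0.000572) = 562.5.
Step 4 — Bandwidth: Δω = ω₀/Q = 5.393 rad/s; BW = Δω/(2π) = 0.8583 Hz.

(a) f₀ = 482.8 Hz  (b) Q = 562.5  (c) BW = 0.8583 Hz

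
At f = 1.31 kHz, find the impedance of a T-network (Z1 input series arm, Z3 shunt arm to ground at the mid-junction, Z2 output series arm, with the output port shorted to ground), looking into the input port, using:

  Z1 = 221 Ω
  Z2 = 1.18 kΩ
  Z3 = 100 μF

Step 1 — Angular frequency: ω = 2π·f = 2π·1310 = 8231 rad/s.
Step 2 — Component impedances:
  Z1: Z = R = 221 Ω
  Z2: Z = R = 1180 Ω
  Z3: Z = 1/(jωC) = -j/(ω·C) = 0 - j1.215 Ω
Step 3 — With the output port shorted to ground, the output series arm Z2 runs from the junction to ground; the shunt arm Z3 also runs from the junction to ground. They appear in parallel: Z3 || Z2 = 0.001251 - j1.215 Ω.
Step 4 — Series with input arm Z1: Z_in = Z1 + (Z3 || Z2) = 221 - j1.215 Ω = 221∠-0.3° Ω.

Z = 221 - j1.215 Ω = 221∠-0.3° Ω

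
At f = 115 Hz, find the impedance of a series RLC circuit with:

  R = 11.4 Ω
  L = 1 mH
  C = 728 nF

Step 1 — Angular frequency: ω = 2π·f = 2π·115 = 722.6 rad/s.
Step 2 — Component impedances:
  R: Z = R = 11.4 Ω
  L: Z = jωL = j·722.6·0.001 = 0 + j0.7226 Ω
  C: Z = 1/(jωC) = -j/(ω·C) = 0 - j1901 Ω
Step 3 — Series combination: Z_total = R + L + C = 11.4 - j1900 Ω = 1900∠-89.7° Ω.

Z = 11.4 - j1900 Ω = 1900∠-89.7° Ω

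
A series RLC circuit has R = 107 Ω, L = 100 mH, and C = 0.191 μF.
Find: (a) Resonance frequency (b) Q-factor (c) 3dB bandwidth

Step 1 — Resonance condition Im(Z)=0 gives ω₀ = 1/√(LC).
Step 2 — ω₀ = 1/√(0.1·1.91e-07) = 7236 rad/s.
Step 3 — f₀ = ω₀/(2π) = 1152 Hz.
Step 4 — Series Q: Q = ω₀L/R = 7236·0.1/107 = 6.762.
Step 5 — 3dB bandwidth: Δω = ω₀/Q = 1070 rad/s; BW = Δω/(2π) = 170.3 Hz.

(a) f₀ = 1152 Hz  (b) Q = 6.762  (c) BW = 170.3 Hz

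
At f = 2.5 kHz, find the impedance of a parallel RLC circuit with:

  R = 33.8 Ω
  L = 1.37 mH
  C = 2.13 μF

Step 1 — Angular frequency: ω = 2π·f = 2π·2500 = 1.571e+04 rad/s.
Step 2 — Component impedances:
  R: Z = R = 33.8 Ω
  L: Z = jωL = j·1.571e+04·0.00137 = 0 + j21.52 Ω
  C: Z = 1/(jωC) = -j/(ω·C) = 0 - j29.89 Ω
Step 3 — Parallel combination: 1/Z_total = 1/R + 1/L + 1/C; Z_total = 28.32 + j12.46 Ω = 30.94∠23.7° Ω.

Z = 28.32 + j12.46 Ω = 30.94∠23.7° Ω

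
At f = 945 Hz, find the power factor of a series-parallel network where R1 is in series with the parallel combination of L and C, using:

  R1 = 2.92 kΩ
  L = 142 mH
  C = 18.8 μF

Step 1 — Angular frequency: ω = 2π·f = 2π·945 = 5938 rad/s.
Step 2 — Component impedances:
  R1: Z = R = 2920 Ω
  L: Z = jωL = j·5938·0.142 = 0 + j843.1 Ω
  C: Z = 1/(jωC) = -j/(ω·C) = 0 - j8.958 Ω
Step 3 — Parallel branch: L || C = 1/(1/L + 1/C) = 0 - j9.055 Ω.
Step 4 — Series with R1: Z_total = R1 + (L || C) = 2920 - j9.055 Ω = 2920∠-0.2° Ω.
Step 5 — Power factor: PF = cos(φ) = Re(Z)/|Z| = 2920/2920 = 1.
Step 6 — Type: Im(Z) = -9.055 ⇒ leading (phase φ = -0.2°).

PF = 1 (leading, φ = -0.2°)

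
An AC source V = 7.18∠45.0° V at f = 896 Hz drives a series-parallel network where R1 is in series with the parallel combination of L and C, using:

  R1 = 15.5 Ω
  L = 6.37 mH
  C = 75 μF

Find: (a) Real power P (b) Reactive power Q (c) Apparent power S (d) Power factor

Step 1 — Angular frequency: ω = 2π·f = 2π·896 = 5630 rad/s.
Step 2 — Component impedances:
  R1: Z = R = 15.5 Ω
  L: Z = jωL = j·5630·0.00637 = 0 + j35.86 Ω
  C: Z = 1/(jωC) = -j/(ω·C) = 0 - j2.368 Ω
Step 3 — Parallel branch: L || C = 1/(1/L + 1/C) = 0 - j2.536 Ω.
Step 4 — Series with R1: Z_total = R1 + (L || C) = 15.5 - j2.536 Ω = 15.71∠-9.3° Ω.
Step 5 — Source phasor: V = 7.18∠45.0° V = 5.077 + j5.077 V.
Step 6 — Current: I = V / Z = 0.2668 + j0.3712 A = 0.4571∠54.3° A.
Step 7 — Complex power: S = V·I* = 3.239 - j0.53 VA.
Step 8 — Real power: P = Re(S) = 3.239 W.
Step 9 — Reactive power: Q = Im(S) = -0.53 VAR.
Step 10 — Apparent power: |S| = 3.282 VA.
Step 11 — Power factor: PF = P/|S| = 0.9869 (leading).

(a) P = 3.239 W  (b) Q = -0.53 VAR  (c) S = 3.282 VA  (d) PF = 0.9869 (leading)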